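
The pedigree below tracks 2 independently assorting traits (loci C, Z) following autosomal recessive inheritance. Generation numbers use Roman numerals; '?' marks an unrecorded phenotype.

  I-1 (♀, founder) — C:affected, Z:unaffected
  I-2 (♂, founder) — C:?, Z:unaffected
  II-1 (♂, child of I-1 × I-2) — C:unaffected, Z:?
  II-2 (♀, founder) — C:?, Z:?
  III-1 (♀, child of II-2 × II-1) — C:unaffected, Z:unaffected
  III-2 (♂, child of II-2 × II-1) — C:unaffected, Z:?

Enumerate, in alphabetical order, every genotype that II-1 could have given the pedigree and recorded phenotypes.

C/I-1 aff ·: cc
C/I-2 ? ·: CC|Cc
C/II-1 un I-1×I-2: Cc
C/II-2 ? ·: CC|Cc|cc
C/III-1 un II-2×II-1: CC|Cc
C/III-2 un II-2×II-1: CC|Cc
⇒ C over [I-1,I-2,II-1,II-2,III-1,III-2]: 18 consistent
Z/I-1 un ·: ZZ|Zz
Z/I-2 un ·: ZZ|Zz
Z/II-1 ? I-1×I-2: ZZ|Zz|zz
Z/II-2 ? ·: ZZ|Zz|zz
Z/III-1 un II-2×II-1: ZZ|Zz
Z/III-2 ? II-2×II-1: ZZ|Zz|zz
⇒ Z over [I-1,I-2,II-1,II-2,III-1,III-2]: 63 consistent

II-1 ∈ {Cc ZZ, Cc Zz, Cc zz}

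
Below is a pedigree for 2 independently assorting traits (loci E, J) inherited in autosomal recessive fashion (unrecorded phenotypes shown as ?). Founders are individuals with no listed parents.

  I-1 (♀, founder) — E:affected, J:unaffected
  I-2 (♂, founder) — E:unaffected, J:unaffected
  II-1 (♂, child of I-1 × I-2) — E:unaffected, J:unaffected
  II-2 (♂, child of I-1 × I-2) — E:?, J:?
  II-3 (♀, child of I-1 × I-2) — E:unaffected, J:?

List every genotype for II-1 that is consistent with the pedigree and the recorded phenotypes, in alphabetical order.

E/I-1 aff ·: ee
E/I-2 un ·: EE|Ee
E/II-1 un I-1×I-2: Ee
E/II-2 ? I-1×I-2: Ee|ee
E/II-3 un I-1×I-2: Ee
⇒ E over [I-1,I-2,II-1,II-2,II-3]: 3 consistent
J/I-1 un ·: JJ|Jj
J/I-2 un ·: JJ|Jj
J/II-1 un I-1×I-2: JJ|Jj
J/II-2 ? I-1×I-2: JJ|Jj|jj
J/II-3 ? I-1×I-2: JJ|Jj|jj
⇒ J over [I-1,I-2,II-1,II-2,II-3]: 35 consistent

II-1 ∈ {Ee JJ, Ee Jj}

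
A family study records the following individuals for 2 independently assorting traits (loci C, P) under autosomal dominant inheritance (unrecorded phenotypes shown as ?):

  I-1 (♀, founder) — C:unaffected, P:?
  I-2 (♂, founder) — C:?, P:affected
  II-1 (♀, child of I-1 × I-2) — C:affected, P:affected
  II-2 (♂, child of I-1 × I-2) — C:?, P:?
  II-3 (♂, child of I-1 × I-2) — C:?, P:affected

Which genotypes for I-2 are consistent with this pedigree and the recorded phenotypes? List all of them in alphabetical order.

C/I-1 un ·: cc
C/I-2 ? ·: Cc|CC
C/II-1 aff I-1×I-2: Cc
C/II-2 ? I-1×I-2: cc|Cc
C/II-3 ? I-1×I-2: cc|Cc
⇒ C over [I-1,I-2,II-1,II-2,II-3]: 5 consistent
P/I-1 ? ·: pp|Pp|PP
P/I-2 aff ·: Pp|PP
P/II-1 aff I-1×I-2: Pp|PP
P/II-2 ? I-1×I-2: pp|Pp|PP
P/II-3 aff I-1×I-2: Pp|PP
⇒ P over [I-1,I-2,II-1,II-2,II-3]: 32 consistent

I-2 ∈ {CC PP, CC Pp, Cc PP, Cc Pp}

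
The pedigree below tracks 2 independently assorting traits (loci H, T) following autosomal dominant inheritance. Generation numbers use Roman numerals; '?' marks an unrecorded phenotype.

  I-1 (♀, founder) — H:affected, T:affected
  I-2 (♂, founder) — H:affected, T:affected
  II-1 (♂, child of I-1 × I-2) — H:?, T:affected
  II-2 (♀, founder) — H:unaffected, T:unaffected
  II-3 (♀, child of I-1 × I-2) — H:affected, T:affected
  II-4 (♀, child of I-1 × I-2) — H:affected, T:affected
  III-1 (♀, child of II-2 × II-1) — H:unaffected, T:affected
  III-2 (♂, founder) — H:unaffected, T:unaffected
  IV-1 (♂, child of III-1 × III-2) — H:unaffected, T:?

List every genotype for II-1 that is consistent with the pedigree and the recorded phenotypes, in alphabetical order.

II-1 ∈ {Hh TT, Hh Tt, hh TT, hh Tt}

H/I-1 aff ·: Hh|HH
H/I-2 aff ·: Hh|HH
H/II-1 ? I-1×I-2: hh|Hh
H/II-2 un ·: hh
H/II-3 aff I-1×I-2: Hh|HH
H/II-4 aff I-1×I-2: Hh|HH
H/III-1 un II-2×II-1: hh
H/III-2 un ·: hh
H/IV-1 un III-1×III-2: hh
⇒ H over [I-1,I-2,II-1,II-2,II-3,II-4,III-1,III-2,IV-1]: 16 consistent
T/I-1 aff ·: Tt|TT
T/I-2 aff ·: Tt|TT
T/II-1 aff I-1×I-2: Tt|TT
T/II-2 un ·: tt
T/II-3 aff I-1×I-2: Tt|TT
T/II-4 aff I-1×I-2: Tt|TT
T/III-1 aff II-2×II-1: Tt
T/III-2 un ·: tt
T/IV-1 ? III-1×III-2: tt|Tt
⇒ T over [I-1,I-2,II-1,II-2,II-3,II-4,III-1,III-2,IV-1]: 50 consistent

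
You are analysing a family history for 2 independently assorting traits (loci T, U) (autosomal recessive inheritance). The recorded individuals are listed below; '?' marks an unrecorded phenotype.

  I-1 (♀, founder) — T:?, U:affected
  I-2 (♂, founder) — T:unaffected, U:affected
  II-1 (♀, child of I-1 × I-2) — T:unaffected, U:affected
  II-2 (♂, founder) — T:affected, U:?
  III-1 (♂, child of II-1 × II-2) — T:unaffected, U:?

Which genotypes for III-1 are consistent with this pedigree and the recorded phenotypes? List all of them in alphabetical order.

T/I-1 ? ·: TT|Tt|tt
T/I-2 un ·: TT|Tt
T/II-1 un I-1×I-2: TT|Tt
T/II-2 aff ·: tt
T/III-1 un II-1×II-2: Tt
⇒ T over [I-1,I-2,II-1,II-2,III-1]: 9 consistent
U/I-1 aff ·: uu
U/I-2 aff ·: uu
U/II-1 aff I-1×I-2: uu
U/II-2 ? ·: UU|Uu|uu
U/III-1 ? II-1×II-2: Uu|uu
⇒ U over [I-1,I-2,II-1,II-2,III-1]: 4 consistent

III-1 ∈ {Tt Uu, Tt uu}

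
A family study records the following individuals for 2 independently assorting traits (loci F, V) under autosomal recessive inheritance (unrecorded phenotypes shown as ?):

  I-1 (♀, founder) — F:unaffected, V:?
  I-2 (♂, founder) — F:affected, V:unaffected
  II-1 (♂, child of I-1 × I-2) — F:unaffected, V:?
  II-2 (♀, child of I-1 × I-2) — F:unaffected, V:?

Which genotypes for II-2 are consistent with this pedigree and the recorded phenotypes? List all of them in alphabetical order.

II-2 ∈ {Ff VV, Ff Vv, Ff vv}

F/I-1 un ·: FF|Ff
F/I-2 aff ·: ff
F/II-1 un I-1×I-2: Ff
F/II-2 un I-1×I-2: Ff
⇒ F over [I-1,I-2,II-1,II-2]: 2 consistent
V/I-1 ? ·: VV|Vv|vv
V/I-2 un ·: VV|Vv
V/II-1 ? I-1×I-2: VV|Vv|vv
V/II-2 ? I-1×I-2: VV|Vv|vv
⇒ V over [I-1,I-2,II-1,II-2]: 23 consistent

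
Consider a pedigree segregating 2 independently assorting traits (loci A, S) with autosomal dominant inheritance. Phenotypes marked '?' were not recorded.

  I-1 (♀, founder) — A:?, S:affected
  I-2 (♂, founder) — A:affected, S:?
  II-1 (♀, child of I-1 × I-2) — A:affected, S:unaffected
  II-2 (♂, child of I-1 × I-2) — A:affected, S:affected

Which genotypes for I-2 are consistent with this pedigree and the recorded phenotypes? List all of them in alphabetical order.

I-2 ∈ {AA Ss, AA ss, Aa Ss, Aa ss}

A/I-1 ? ·: aa|Aa|AA
A/I-2 aff ·: Aa|AA
A/II-1 aff I-1×I-2: Aa|AA
A/II-2 aff I-1×I-2: Aa|AA
⇒ A over [I-1,I-2,II-1,II-2]: 15 consistent
S/I-1 aff ·: Ss
S/I-2 ? ·: ss|Ss
S/II-1 un I-1×I-2: ss
S/II-2 aff I-1×I-2: Ss|SS
⇒ S over [I-1,I-2,II-1,II-2]: 3 consistent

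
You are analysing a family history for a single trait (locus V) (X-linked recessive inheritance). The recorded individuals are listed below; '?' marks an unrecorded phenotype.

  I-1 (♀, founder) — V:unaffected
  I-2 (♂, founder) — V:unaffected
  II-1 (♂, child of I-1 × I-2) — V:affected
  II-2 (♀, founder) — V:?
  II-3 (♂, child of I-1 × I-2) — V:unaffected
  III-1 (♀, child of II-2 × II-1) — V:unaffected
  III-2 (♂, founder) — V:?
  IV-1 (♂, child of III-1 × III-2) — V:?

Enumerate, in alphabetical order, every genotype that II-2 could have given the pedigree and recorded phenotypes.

V/I-1 un ·: X^VX^v
V/I-2 un ·: X^VY
V/II-1 aff I-1×I-2: X^vY
V/II-2 ? ·: X^VX^V|X^VX^v
V/II-3 un I-1×I-2: X^VY
V/III-1 un II-2×II-1: X^VX^v
V/III-2 ? ·: X^VY|X^vY
V/IV-1 ? III-1×III-2: X^VY|X^vY
⇒ V over [I-1,I-2,II-1,II-2,II-3,III-1,III-2,IV-1]: 8 consistent

II-2 ∈ {X^VX^V, X^VX^v}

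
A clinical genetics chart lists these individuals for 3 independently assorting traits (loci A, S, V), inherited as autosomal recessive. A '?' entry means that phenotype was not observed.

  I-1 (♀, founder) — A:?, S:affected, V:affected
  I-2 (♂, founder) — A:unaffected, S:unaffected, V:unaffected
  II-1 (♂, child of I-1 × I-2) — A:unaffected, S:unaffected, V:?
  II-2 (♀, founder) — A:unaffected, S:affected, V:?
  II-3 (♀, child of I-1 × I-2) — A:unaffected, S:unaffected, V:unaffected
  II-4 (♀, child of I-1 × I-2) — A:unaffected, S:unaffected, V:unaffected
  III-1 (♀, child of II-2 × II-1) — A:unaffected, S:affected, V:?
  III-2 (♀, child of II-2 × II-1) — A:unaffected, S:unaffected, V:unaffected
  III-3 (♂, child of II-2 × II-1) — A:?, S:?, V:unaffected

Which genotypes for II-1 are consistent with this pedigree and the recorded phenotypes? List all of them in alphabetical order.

A/I-1 ? ·: AA|Aa|aa
A/I-2 un ·: AA|Aa
A/II-1 un I-1×I-2: AA|Aa
A/II-2 un ·: AA|Aa
A/II-3 un I-1×I-2: AA|Aa
A/II-4 un I-1×I-2: AA|Aa
A/III-1 un II-2×II-1: AA|Aa
A/III-2 un II-2×II-1: AA|Aa
A/III-3 ? II-2×II-1: AA|Aa|aa
⇒ A over [I-1,I-2,II-1,II-2,II-3,II-4,III-1,III-2,III-3]: 397 consistent
S/I-1 aff ·: ss
S/I-2 un ·: SS|Ss
S/II-1 un I-1×I-2: Ss
S/II-2 aff ·: ss
S/II-3 un I-1×I-2: Ss
S/II-4 un I-1×I-2: Ss
S/III-1 aff II-2×II-1: ss
S/III-2 un II-2×II-1: Ss
S/III-3 ? II-2×II-1: Ss|ss
⇒ S over [I-1,I-2,II-1,II-2,II-3,II-4,III-1,III-2,III-3]: 4 consistent
V/I-1 aff ·: vv
V/I-2 un ·: VV|Vv
V/II-1 ? I-1×I-2: Vv|vv
V/II-2 ? ·: VV|Vv|vv
V/II-3 un I-1×I-2: Vv
V/II-4 un I-1×I-2: Vv
V/III-1 ? II-2×II-1: VV|Vv|vv
V/III-2 un II-2×II-1: VV|Vv
V/III-3 un II-2×II-1: VV|Vv
⇒ V over [I-1,I-2,II-1,II-2,II-3,II-4,III-1,III-2,III-3]: 47 consistent

II-1 ∈ {AA Ss Vv, AA Ss vv, Aa Ss Vv, Aa Ss vv}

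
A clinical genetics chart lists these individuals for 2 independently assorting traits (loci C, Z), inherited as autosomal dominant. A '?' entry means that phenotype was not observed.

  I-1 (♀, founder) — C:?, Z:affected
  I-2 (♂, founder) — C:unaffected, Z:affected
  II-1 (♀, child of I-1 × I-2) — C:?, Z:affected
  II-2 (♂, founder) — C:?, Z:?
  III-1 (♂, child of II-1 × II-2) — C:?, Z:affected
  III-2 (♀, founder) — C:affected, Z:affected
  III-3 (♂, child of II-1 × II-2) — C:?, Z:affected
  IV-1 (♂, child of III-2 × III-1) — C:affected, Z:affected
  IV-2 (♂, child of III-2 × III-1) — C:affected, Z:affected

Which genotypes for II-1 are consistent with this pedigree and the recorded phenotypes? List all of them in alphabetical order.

II-1 ∈ {Cc ZZ, Cc Zz, cc ZZ, cc Zz}

C/I-1 ? ·: cc|Cc|CC
C/I-2 un ·: cc
C/II-1 ? I-1×I-2: cc|Cc
C/II-2 ? ·: cc|Cc|CC
C/III-1 ? II-1×II-2: cc|Cc|CC
C/III-2 aff ·: Cc|CC
C/III-3 ? II-1×II-2: cc|Cc|CC
C/IV-1 aff III-2×III-1: Cc|CC
C/IV-2 aff III-2×III-1: Cc|CC
⇒ C over [I-1,I-2,II-1,II-2,III-1,III-2,III-3,IV-1,IV-2]: 242 consistent
Z/I-1 aff ·: Zz|ZZ
Z/I-2 aff ·: Zz|ZZ
Z/II-1 aff I-1×I-2: Zz|ZZ
Z/II-2 ? ·: zz|Zz|ZZ
Z/III-1 aff II-1×II-2: Zz|ZZ
Z/III-2 aff ·: Zz|ZZ
Z/III-3 aff II-1×II-2: Zz|ZZ
Z/IV-1 aff III-2×III-1: Zz|ZZ
Z/IV-2 aff III-2×III-1: Zz|ZZ
⇒ Z over [I-1,I-2,II-1,II-2,III-1,III-2,III-3,IV-1,IV-2]: 336 consistent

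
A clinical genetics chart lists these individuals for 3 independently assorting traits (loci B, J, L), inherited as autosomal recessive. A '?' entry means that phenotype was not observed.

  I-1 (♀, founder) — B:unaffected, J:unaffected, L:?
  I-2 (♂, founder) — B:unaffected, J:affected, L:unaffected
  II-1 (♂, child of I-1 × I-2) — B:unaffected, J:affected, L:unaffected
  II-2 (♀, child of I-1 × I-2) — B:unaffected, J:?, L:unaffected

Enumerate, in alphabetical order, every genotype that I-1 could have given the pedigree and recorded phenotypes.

B/I-1 un ·: BB|Bb
B/I-2 un ·: BB|Bb
B/II-1 un I-1×I-2: BB|Bb
B/II-2 un I-1×I-2: BB|Bb
⇒ B over [I-1,I-2,II-1,II-2]: 13 consistent
J/I-1 un ·: Jj
J/I-2 aff ·: jj
J/II-1 aff I-1×I-2: jj
J/II-2 ? I-1×I-2: Jj|jj
⇒ J over [I-1,I-2,II-1,II-2]: 2 consistent
L/I-1 ? ·: LL|Ll|ll
L/I-2 un ·: LL|Ll
L/II-1 un I-1×I-2: LL|Ll
L/II-2 un I-1×I-2: LL|Ll
⇒ L over [I-1,I-2,II-1,II-2]: 15 consistent

I-1 ∈ {BB Jj LL, BB Jj Ll, BB Jj ll, Bb Jj LL, Bb Jj Ll, Bb Jj ll}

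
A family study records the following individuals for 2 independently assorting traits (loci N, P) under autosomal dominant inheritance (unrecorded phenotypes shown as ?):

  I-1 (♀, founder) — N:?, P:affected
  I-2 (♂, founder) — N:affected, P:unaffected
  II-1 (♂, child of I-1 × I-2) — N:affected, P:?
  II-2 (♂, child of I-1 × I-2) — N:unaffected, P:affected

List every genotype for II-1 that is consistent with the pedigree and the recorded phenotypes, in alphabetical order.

N/I-1 ? ·: nn|Nn
N/I-2 aff ·: Nn
N/II-1 aff I-1×I-2: Nn|NN
N/II-2 un I-1×I-2: nn
⇒ N over [I-1,I-2,II-1,II-2]: 3 consistent
P/I-1 aff ·: Pp|PP
P/I-2 un ·: pp
P/II-1 ? I-1×I-2: pp|Pp
P/II-2 aff I-1×I-2: Pp
⇒ P over [I-1,I-2,II-1,II-2]: 3 consistent

II-1 ∈ {NN Pp, NN pp, Nn Pp, Nn pp}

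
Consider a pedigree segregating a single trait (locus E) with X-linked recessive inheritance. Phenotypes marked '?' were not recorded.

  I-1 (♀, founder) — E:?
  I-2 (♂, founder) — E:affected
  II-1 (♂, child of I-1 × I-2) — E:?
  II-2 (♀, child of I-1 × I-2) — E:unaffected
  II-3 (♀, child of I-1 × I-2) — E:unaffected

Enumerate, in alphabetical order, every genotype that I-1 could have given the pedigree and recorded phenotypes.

I-1 ∈ {X^EX^E, X^EX^e}

E/I-1 ? ·: X^EX^E|X^EX^e
E/I-2 aff ·: X^eY
E/II-1 ? I-1×I-2: X^EY|X^eY
E/II-2 un I-1×I-2: X^EX^e
E/II-3 un I-1×I-2: X^EX^e
⇒ E over [I-1,I-2,II-1,II-2,II-3]: 3 consistent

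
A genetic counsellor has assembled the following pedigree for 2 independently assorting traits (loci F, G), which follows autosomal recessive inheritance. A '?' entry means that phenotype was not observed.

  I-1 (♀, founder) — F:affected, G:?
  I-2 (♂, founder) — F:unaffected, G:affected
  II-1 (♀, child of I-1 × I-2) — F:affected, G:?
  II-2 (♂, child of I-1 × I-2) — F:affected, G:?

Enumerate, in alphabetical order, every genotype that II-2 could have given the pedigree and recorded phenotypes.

F/I-1 aff ·: ff
F/I-2 un ·: Ff
F/II-1 aff I-1×I-2: ff
F/II-2 aff I-1×I-2: ff
⇒ F over [I-1,I-2,II-1,II-2]: 1 consistent
G/I-1 ? ·: GG|Gg|gg
G/I-2 aff ·: gg
G/II-1 ? I-1×I-2: Gg|gg
G/II-2 ? I-1×I-2: Gg|gg
⇒ G over [I-1,I-2,II-1,II-2]: 6 consistent

II-2 ∈ {ff Gg, ff gg}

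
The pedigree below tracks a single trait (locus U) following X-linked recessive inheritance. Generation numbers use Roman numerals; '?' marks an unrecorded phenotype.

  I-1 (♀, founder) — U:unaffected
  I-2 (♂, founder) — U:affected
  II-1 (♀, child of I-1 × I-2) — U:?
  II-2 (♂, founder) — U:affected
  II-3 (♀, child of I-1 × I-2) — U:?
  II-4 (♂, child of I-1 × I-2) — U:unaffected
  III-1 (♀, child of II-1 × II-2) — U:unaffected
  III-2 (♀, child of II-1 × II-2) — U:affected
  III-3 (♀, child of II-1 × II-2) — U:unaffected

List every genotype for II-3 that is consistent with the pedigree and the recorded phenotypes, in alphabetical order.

II-3 ∈ {X^UX^u, X^uX^u}

U/I-1 un ·: X^UX^U|X^UX^u
U/I-2 aff ·: X^uY
U/II-1 ? I-1×I-2: X^UX^u
U/II-2 aff ·: X^uY
U/II-3 ? I-1×I-2: X^UX^u|X^uX^u
U/II-4 un I-1×I-2: X^UY
U/III-1 un II-1×II-2: X^UX^u
U/III-2 aff II-1×II-2: X^uX^u
U/III-3 un II-1×II-2: X^UX^u
⇒ U over [I-1,I-2,II-1,II-2,II-3,II-4,III-1,III-2,III-3]: 3 consistent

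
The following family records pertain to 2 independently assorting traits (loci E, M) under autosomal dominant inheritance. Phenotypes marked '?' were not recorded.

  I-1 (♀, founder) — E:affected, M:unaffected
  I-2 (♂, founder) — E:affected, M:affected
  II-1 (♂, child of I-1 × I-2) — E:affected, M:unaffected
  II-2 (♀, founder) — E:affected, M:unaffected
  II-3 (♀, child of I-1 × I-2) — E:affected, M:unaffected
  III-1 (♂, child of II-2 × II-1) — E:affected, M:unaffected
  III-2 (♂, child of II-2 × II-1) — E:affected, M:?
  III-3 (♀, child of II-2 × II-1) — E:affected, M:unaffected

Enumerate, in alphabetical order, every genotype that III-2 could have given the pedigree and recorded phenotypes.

III-2 ∈ {EE mm, Ee mm}

E/I-1 aff ·: Ee|EE
E/I-2 aff ·: Ee|EE
E/II-1 aff I-1×I-2: Ee|EE
E/II-2 aff ·: Ee|EE
E/II-3 aff I-1×I-2: Ee|EE
E/III-1 aff II-2×II-1: Ee|EE
E/III-2 aff II-2×II-1: Ee|EE
E/III-3 aff II-2×II-1: Ee|EE
⇒ E over [I-1,I-2,II-1,II-2,II-3,III-1,III-2,III-3]: 159 consistent
M/I-1 un ·: mm
M/I-2 aff ·: Mm
M/II-1 un I-1×I-2: mm
M/II-2 un ·: mm
M/II-3 un I-1×I-2: mm
M/III-1 un II-2×II-1: mm
M/III-2 ? II-2×II-1: mm
M/III-3 un II-2×II-1: mm
⇒ M over [I-1,I-2,II-1,II-2,II-3,III-1,III-2,III-3]: 1 consistent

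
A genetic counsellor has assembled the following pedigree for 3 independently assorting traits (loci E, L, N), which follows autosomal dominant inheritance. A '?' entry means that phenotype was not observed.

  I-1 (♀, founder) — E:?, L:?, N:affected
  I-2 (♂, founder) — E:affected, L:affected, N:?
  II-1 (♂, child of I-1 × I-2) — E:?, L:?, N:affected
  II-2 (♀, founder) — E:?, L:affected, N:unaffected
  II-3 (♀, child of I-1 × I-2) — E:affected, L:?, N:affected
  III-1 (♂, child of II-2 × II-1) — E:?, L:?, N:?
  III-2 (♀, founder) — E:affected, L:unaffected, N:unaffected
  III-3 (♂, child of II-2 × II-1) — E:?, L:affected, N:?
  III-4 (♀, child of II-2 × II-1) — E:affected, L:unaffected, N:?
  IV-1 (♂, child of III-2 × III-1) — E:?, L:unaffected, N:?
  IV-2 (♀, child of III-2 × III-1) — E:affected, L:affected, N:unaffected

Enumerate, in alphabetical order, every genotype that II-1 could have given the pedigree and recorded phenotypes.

E/I-1 ? ·: ee|Ee|EE
E/I-2 aff ·: Ee|EE
E/II-1 ? I-1×I-2: ee|Ee|EE
E/II-2 ? ·: ee|Ee|EE
E/II-3 aff I-1×I-2: Ee|EE
E/III-1 ? II-2×II-1: ee|Ee|EE
E/III-2 aff ·: Ee|EE
E/III-3 ? II-2×II-1: ee|Ee|EE
E/III-4 aff II-2×II-1: Ee|EE
E/IV-1 ? III-2×III-1: ee|Ee|EE
E/IV-2 aff III-2×III-1: Ee|EE
⇒ E over [I-1,I-2,II-1,II-2,II-3,III-1,III-2,III-3,III-4,IV-1,IV-2]: 2185 consistent
L/I-1 ? ·: ll|Ll|LL
L/I-2 aff ·: Ll|LL
L/II-1 ? I-1×I-2: ll|Ll
L/II-2 aff ·: Ll
L/II-3 ? I-1×I-2: ll|Ll|LL
L/III-1 ? II-2×II-1: Ll
L/III-2 un ·: ll
L/III-3 aff II-2×II-1: Ll|LL
L/III-4 un II-2×II-1: ll
L/IV-1 un III-2×III-1: ll
L/IV-2 aff III-2×III-1: Ll
⇒ L over [I-1,I-2,II-1,II-2,II-3,III-1,III-2,III-3,III-4,IV-1,IV-2]: 25 consistent
N/I-1 aff ·: Nn|NN
N/I-2 ? ·: nn|Nn|NN
N/II-1 aff I-1×I-2: Nn|NN
N/II-2 un ·: nn
N/II-3 aff I-1×I-2: Nn|NN
N/III-1 ? II-2×II-1: nn|Nn
N/III-2 un ·: nn
N/III-3 ? II-2×II-1: nn|Nn
N/III-4 ? II-2×II-1: nn|Nn
N/IV-1 ? III-2×III-1: nn|Nn
N/IV-2 un III-2×III-1: nn
⇒ N over [I-1,I-2,II-1,II-2,II-3,III-1,III-2,III-3,III-4,IV-1,IV-2]: 110 consistent

II-1 ∈ {EE Ll NN, EE Ll Nn, EE ll NN, EE ll Nn, Ee Ll NN, Ee Ll Nn, Ee ll NN, Ee ll Nn, ee Ll NN, ee Ll Nn, ee ll NN, ee ll Nn}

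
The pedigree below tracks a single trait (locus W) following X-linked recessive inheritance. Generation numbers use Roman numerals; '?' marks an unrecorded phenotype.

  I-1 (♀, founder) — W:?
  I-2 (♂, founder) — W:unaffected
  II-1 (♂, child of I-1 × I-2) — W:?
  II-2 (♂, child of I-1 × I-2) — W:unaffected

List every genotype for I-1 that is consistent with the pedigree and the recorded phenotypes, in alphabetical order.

W/I-1 ? ·: X^WX^W|X^WX^w
W/I-2 un ·: X^WY
W/II-1 ? I-1×I-2: X^WY|X^wY
W/II-2 un I-1×I-2: X^WY
⇒ W over [I-1,I-2,II-1,II-2]: 3 consistent

I-1 ∈ {X^WX^W, X^WX^w}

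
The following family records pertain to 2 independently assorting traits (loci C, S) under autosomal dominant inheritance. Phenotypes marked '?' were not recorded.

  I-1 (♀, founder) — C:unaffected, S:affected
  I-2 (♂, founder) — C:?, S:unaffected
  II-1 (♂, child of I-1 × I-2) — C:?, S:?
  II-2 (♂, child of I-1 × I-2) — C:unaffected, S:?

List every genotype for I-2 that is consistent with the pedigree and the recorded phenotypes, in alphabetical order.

C/I-1 un ·: cc
C/I-2 ? ·: cc|Cc
C/II-1 ? I-1×I-2: cc|Cc
C/II-2 un I-1×I-2: cc
⇒ C over [I-1,I-2,II-1,II-2]: 3 consistent
S/I-1 aff ·: Ss|SS
S/I-2 un ·: ss
S/II-1 ? I-1×I-2: ss|Ss
S/II-2 ? I-1×I-2: ss|Ss
⇒ S over [I-1,I-2,II-1,II-2]: 5 consistent

I-2 ∈ {Cc ss, cc ss}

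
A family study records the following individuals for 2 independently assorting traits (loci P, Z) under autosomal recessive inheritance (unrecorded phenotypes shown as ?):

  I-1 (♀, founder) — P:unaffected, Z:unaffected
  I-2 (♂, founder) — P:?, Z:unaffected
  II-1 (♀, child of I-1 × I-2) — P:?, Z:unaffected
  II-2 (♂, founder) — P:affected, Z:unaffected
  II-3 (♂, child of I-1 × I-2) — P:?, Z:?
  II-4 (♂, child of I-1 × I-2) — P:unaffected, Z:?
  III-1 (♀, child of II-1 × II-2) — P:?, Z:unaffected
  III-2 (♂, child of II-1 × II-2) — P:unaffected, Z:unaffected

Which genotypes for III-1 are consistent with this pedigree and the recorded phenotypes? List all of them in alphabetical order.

III-1 ∈ {Pp ZZ, Pp Zz, pp ZZ, pp Zz}

P/I-1 un ·: PP|Pp
P/I-2 ? ·: PP|Pp|pp
P/II-1 ? I-1×I-2: PP|Pp
P/II-2 aff ·: pp
P/II-3 ? I-1×I-2: PP|Pp|pp
P/II-4 un I-1×I-2: PP|Pp
P/III-1 ? II-1×II-2: Pp|pp
P/III-2 un II-1×II-2: Pp
⇒ P over [I-1,I-2,II-1,II-2,II-3,II-4,III-1,III-2]: 49 consistent
Z/I-1 un ·: ZZ|Zz
Z/I-2 un ·: ZZ|Zz
Z/II-1 un I-1×I-2: ZZ|Zz
Z/II-2 un ·: ZZ|Zz
Z/II-3 ? I-1×I-2: ZZ|Zz|zz
Z/II-4 ? I-1×I-2: ZZ|Zz|zz
Z/III-1 un II-1×II-2: ZZ|Zz
Z/III-2 un II-1×II-2: ZZ|Zz
⇒ Z over [I-1,I-2,II-1,II-2,II-3,II-4,III-1,III-2]: 226 consistent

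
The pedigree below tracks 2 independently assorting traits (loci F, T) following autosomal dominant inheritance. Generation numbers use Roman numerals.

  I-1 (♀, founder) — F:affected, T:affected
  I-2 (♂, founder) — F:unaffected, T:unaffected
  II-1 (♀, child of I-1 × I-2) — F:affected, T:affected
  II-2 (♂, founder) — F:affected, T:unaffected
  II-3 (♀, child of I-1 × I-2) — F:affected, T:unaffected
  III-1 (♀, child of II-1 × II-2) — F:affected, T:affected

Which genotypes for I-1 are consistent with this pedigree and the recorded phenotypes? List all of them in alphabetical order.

F/I-1 aff ·: Ff|FF
F/I-2 un ·: ff
F/II-1 aff I-1×I-2: Ff
F/II-2 aff ·: Ff|FF
F/II-3 aff I-1×I-2: Ff
F/III-1 aff II-1×II-2: Ff|FF
⇒ F over [I-1,I-2,II-1,II-2,II-3,III-1]: 8 consistent
T/I-1 aff ·: Tt
T/I-2 un ·: tt
T/II-1 aff I-1×I-2: Tt
T/II-2 un ·: tt
T/II-3 un I-1×I-2: tt
T/III-1 aff II-1×II-2: Tt
⇒ T over [I-1,I-2,II-1,II-2,II-3,III-1]: 1 consistent

I-1 ∈ {FF Tt, Ff Tt}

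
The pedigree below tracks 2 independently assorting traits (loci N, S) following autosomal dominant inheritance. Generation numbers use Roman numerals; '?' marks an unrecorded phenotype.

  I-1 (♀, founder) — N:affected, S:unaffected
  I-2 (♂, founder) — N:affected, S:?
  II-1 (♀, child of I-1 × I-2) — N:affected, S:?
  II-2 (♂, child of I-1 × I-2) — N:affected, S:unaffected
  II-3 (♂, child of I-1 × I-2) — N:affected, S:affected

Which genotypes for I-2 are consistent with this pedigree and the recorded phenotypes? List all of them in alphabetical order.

I-2 ∈ {NN Ss, Nn Ss}

N/I-1 aff ·: Nn|NN
N/I-2 aff ·: Nn|NN
N/II-1 aff I-1×I-2: Nn|NN
N/II-2 aff I-1×I-2: Nn|NN
N/II-3 aff I-1×I-2: Nn|NN
⇒ N over [I-1,I-2,II-1,II-2,II-3]: 25 consistent
S/I-1 un ·: ss
S/I-2 ? ·: Ss
S/II-1 ? I-1×I-2: ss|Ss
S/II-2 un I-1×I-2: ss
S/II-3 aff I-1×I-2: Ss
⇒ S over [I-1,I-2,II-1,II-2,II-3]: 2 consistent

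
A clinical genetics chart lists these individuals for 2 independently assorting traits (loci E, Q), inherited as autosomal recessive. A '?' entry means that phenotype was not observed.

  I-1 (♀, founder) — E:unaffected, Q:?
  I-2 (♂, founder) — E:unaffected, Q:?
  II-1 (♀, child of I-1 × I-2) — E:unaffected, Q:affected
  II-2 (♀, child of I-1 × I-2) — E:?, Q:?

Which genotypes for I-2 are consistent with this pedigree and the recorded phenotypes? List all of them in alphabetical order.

I-2 ∈ {EE Qq, EE qq, Ee Qq, Ee qq}

E/I-1 un ·: EE|Ee
E/I-2 un ·: EE|Ee
E/II-1 un I-1×I-2: EE|Ee
E/II-2 ? I-1×I-2: EE|Ee|ee
⇒ E over [I-1,I-2,II-1,II-2]: 15 consistent
Q/I-1 ? ·: Qq|qq
Q/I-2 ? ·: Qq|qq
Q/II-1 aff I-1×I-2: qq
Q/II-2 ? I-1×I-2: QQ|Qq|qq
⇒ Q over [I-1,I-2,II-1,II-2]: 8 consistent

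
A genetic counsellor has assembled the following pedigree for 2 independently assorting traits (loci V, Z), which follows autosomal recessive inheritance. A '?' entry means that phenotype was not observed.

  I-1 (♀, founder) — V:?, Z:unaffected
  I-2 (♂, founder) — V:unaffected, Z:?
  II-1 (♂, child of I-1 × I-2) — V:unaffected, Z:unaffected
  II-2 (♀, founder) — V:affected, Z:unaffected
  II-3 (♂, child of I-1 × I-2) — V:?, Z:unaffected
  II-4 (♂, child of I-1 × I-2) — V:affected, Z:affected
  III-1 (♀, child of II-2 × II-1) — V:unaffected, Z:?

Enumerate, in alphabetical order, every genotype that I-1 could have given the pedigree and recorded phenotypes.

V/I-1 ? ·: Vv|vv
V/I-2 un ·: Vv
V/II-1 un I-1×I-2: VV|Vv
V/II-2 aff ·: vv
V/II-3 ? I-1×I-2: VV|Vv|vv
V/II-4 aff I-1×I-2: vv
V/III-1 un II-2×II-1: Vv
⇒ V over [I-1,I-2,II-1,II-2,II-3,II-4,III-1]: 8 consistent
Z/I-1 un ·: Zz
Z/I-2 ? ·: Zz|zz
Z/II-1 un I-1×I-2: ZZ|Zz
Z/II-2 un ·: ZZ|Zz
Z/II-3 un I-1×I-2: ZZ|Zz
Z/II-4 aff I-1×I-2: zz
Z/III-1 ? II-2×II-1: ZZ|Zz|zz
⇒ Z over [I-1,I-2,II-1,II-2,II-3,II-4,III-1]: 21 consistent

I-1 ∈ {Vv Zz, vv Zz}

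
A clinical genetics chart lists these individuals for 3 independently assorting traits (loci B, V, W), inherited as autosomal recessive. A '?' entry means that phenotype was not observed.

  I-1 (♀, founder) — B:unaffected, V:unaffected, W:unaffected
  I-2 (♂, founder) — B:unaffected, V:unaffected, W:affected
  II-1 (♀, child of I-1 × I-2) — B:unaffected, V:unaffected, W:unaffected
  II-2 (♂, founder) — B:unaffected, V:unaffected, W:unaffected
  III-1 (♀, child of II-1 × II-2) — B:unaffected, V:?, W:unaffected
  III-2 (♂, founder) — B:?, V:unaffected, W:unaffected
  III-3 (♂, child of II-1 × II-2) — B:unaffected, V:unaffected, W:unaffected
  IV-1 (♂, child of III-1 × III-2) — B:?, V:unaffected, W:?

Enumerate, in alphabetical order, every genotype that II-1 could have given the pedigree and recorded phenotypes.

B/I-1 un ·: BB|Bb
B/I-2 un ·: BB|Bb
B/II-1 un I-1×I-2: BB|Bb
B/II-2 un ·: BB|Bb
B/III-1 un II-1×II-2: BB|Bb
B/III-2 ? ·: BB|Bb|bb
B/III-3 un II-1×II-2: BB|Bb
B/IV-1 ? III-1×III-2: BB|Bb|bb
⇒ B over [I-1,I-2,II-1,II-2,III-1,III-2,III-3,IV-1]: 236 consistent
V/I-1 un ·: VV|Vv
V/I-2 un ·: VV|Vv
V/II-1 un I-1×I-2: VV|Vv
V/II-2 un ·: VV|Vv
V/III-1 ? II-1×II-2: VV|Vv|vv
V/III-2 un ·: VV|Vv
V/III-3 un II-1×II-2: VV|Vv
V/IV-1 un III-1×III-2: VV|Vv
⇒ V over [I-1,I-2,II-1,II-2,III-1,III-2,III-3,IV-1]: 164 consistent
W/I-1 un ·: WW|Ww
W/I-2 aff ·: ww
W/II-1 un I-1×I-2: Ww
W/II-2 un ·: WW|Ww
W/III-1 un II-1×II-2: WW|Ww
W/III-2 un ·: WW|Ww
W/III-3 un II-1×II-2: WW|Ww
W/IV-1 ? III-1×III-2: WW|Ww|ww
⇒ W over [I-1,I-2,II-1,II-2,III-1,III-2,III-3,IV-1]: 64 consistent

II-1 ∈ {BB VV Ww, BB Vv Ww, Bb VV Ww, Bb Vv Ww}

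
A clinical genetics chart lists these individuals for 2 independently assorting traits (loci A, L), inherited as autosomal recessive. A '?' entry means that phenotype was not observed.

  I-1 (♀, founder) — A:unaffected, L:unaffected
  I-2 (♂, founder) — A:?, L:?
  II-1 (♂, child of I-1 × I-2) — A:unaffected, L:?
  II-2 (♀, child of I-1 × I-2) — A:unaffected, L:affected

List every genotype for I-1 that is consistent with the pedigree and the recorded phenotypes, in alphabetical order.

A/I-1 un ·: AA|Aa
A/I-2 ? ·: AA|Aa|aa
A/II-1 un I-1×I-2: AA|Aa
A/II-2 un I-1×I-2: AA|Aa
⇒ A over [I-1,I-2,II-1,II-2]: 15 consistent
L/I-1 un ·: Ll
L/I-2 ? ·: Ll|ll
L/II-1 ? I-1×I-2: LL|Ll|ll
L/II-2 aff I-1×I-2: ll
⇒ L over [I-1,I-2,II-1,II-2]: 5 consistent

I-1 ∈ {AA Ll, Aa Ll}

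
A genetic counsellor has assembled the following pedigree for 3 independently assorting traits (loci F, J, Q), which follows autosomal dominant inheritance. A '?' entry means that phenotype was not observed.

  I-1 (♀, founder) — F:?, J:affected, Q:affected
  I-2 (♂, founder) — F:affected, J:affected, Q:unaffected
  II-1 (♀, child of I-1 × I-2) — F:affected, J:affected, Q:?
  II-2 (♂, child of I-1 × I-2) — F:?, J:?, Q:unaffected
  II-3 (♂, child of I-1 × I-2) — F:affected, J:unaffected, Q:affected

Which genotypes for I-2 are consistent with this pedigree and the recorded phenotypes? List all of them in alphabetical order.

F/I-1 ? ·: ff|Ff|FF
F/I-2 aff ·: Ff|FF
F/II-1 aff I-1×I-2: Ff|FF
F/II-2 ? I-1×I-2: ff|Ff|FF
F/II-3 aff I-1×I-2: Ff|FF
⇒ F over [I-1,I-2,II-1,II-2,II-3]: 32 consistent
J/I-1 aff ·: Jj
J/I-2 aff ·: Jj
J/II-1 aff I-1×I-2: Jj|JJ
J/II-2 ? I-1×I-2: jj|Jj|JJ
J/II-3 un I-1×I-2: jj
⇒ J over [I-1,I-2,II-1,II-2,II-3]: 6 consistent
Q/I-1 aff ·: Qq
Q/I-2 un ·: qq
Q/II-1 ? I-1×I-2: qq|Qq
Q/II-2 un I-1×I-2: qq
Q/II-3 aff I-1×I-2: Qq
⇒ Q over [I-1,I-2,II-1,II-2,II-3]: 2 consistent

I-2 ∈ {FF Jj qq, Ff Jj qq}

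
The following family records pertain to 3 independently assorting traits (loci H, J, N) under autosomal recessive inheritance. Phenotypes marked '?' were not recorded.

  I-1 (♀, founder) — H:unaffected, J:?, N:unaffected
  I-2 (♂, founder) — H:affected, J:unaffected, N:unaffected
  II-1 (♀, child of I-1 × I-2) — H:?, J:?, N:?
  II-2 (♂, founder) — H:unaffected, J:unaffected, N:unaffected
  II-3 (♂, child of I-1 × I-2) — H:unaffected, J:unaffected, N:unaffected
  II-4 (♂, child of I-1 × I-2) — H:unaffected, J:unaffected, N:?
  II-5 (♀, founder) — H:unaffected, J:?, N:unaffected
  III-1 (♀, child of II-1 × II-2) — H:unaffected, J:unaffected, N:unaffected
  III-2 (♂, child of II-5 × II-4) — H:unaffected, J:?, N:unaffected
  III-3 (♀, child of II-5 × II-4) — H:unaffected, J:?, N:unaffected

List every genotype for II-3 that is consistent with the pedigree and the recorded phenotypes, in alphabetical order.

II-3 ∈ {Hh JJ NN, Hh JJ Nn, Hh Jj NN, Hh Jj Nn}

H/I-1 un ·: HH|Hh
H/I-2 aff ·: hh
H/II-1 ? I-1×I-2: Hh|hh
H/II-2 un ·: HH|Hh
H/II-3 un I-1×I-2: Hh
H/II-4 un I-1×I-2: Hh
H/II-5 un ·: HH|Hh
H/III-1 un II-1×II-2: HH|Hh
H/III-2 un II-5×II-4: HH|Hh
H/III-3 un II-5×II-4: HH|Hh
⇒ H over [I-1,I-2,II-1,II-2,II-3,II-4,II-5,III-1,III-2,III-3]: 80 consistent
J/I-1 ? ·: JJ|Jj|jj
J/I-2 un ·: JJ|Jj
J/II-1 ? I-1×I-2: JJ|Jj|jj
J/II-2 un ·: JJ|Jj
J/II-3 un I-1×I-2: JJ|Jj
J/II-4 un I-1×I-2: JJ|Jj
J/II-5 ? ·: JJ|Jj|jj
J/III-1 un II-1×II-2: JJ|Jj
J/III-2 ? II-5×II-4: JJ|Jj|jj
J/III-3 ? II-5×II-4: JJ|Jj|jj
⇒ J over [I-1,I-2,II-1,II-2,II-3,II-4,II-5,III-1,III-2,III-3]: 1246 consistent
N/I-1 un ·: NN|Nn
N/I-2 un ·: NN|Nn
N/II-1 ? I-1×I-2: NN|Nn|nn
N/II-2 un ·: NN|Nn
N/II-3 un I-1×I-2: NN|Nn
N/II-4 ? I-1×I-2: NN|Nn|nn
N/II-5 un ·: NN|Nn
N/III-1 un II-1×II-2: NN|Nn
N/III-2 un II-5×II-4: NN|Nn
N/III-3 un II-5×II-4: NN|Nn
⇒ N over [I-1,I-2,II-1,II-2,II-3,II-4,II-5,III-1,III-2,III-3]: 649 consistent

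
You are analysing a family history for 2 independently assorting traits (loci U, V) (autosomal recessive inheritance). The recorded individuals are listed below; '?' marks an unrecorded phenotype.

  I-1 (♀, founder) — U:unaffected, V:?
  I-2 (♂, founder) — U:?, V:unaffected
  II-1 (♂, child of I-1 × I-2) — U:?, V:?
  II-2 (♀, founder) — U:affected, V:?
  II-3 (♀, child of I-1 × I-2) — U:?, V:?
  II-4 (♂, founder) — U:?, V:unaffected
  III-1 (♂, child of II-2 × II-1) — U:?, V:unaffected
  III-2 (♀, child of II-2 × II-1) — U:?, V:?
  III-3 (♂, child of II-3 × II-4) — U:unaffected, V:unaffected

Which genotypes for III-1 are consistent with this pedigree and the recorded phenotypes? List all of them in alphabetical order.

III-1 ∈ {Uu VV, Uu Vv, uu VV, uu Vv}

U/I-1 un ·: UU|Uu
U/I-2 ? ·: UU|Uu|uu
U/II-1 ? I-1×I-2: UU|Uu|uu
U/II-2 aff ·: uu
U/II-3 ? I-1×I-2: UU|Uu|uu
U/II-4 ? ·: UU|Uu|uu
U/III-1 ? II-2×II-1: Uu|uu
U/III-2 ? II-2×II-1: Uu|uu
U/III-3 un II-3×II-4: UU|Uu
⇒ U over [I-1,I-2,II-1,II-2,II-3,II-4,III-1,III-2,III-3]: 215 consistent
V/I-1 ? ·: VV|Vv|vv
V/I-2 un ·: VV|Vv
V/II-1 ? I-1×I-2: VV|Vv|vv
V/II-2 ? ·: VV|Vv|vv
V/II-3 ? I-1×I-2: VV|Vv|vv
V/II-4 un ·: VV|Vv
V/III-1 un II-2×II-1: VV|Vv
V/III-2 ? II-2×II-1: VV|Vv|vv
V/III-3 un II-3×II-4: VV|Vv
⇒ V over [I-1,I-2,II-1,II-2,II-3,II-4,III-1,III-2,III-3]: 597 consistent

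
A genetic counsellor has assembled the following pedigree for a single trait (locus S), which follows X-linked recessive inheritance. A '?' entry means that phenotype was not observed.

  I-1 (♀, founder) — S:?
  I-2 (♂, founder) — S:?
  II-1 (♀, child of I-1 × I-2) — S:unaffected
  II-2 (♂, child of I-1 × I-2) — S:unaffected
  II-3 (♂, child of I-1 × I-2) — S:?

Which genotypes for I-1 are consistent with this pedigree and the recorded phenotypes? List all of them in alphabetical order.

S/I-1 ? ·: X^SX^S|X^SX^s
S/I-2 ? ·: X^SY|X^sY
S/II-1 un I-1×I-2: X^SX^S|X^SX^s
S/II-2 un I-1×I-2: X^SY
S/II-3 ? I-1×I-2: X^SY|X^sY
⇒ S over [I-1,I-2,II-1,II-2,II-3]: 8 consistent

I-1 ∈ {X^SX^S, X^SX^s}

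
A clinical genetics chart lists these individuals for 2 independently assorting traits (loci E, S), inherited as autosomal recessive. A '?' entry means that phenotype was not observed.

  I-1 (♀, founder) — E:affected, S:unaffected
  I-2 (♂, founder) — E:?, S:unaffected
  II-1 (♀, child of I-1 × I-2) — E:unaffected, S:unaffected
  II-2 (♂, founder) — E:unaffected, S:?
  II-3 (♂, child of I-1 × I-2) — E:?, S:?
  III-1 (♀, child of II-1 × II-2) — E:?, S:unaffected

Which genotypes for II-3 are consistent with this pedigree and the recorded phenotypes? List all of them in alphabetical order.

II-3 ∈ {Ee SS, Ee Ss, Ee ss, ee SS, ee Ss, ee ss}

E/I-1 aff ·: ee
E/I-2 ? ·: EE|Ee
E/II-1 un I-1×I-2: Ee
E/II-2 un ·: EE|Ee
E/II-3 ? I-1×I-2: Ee|ee
E/III-1 ? II-1×II-2: EE|Ee|ee
⇒ E over [I-1,I-2,II-1,II-2,II-3,III-1]: 15 consistent
S/I-1 un ·: SS|Ss
S/I-2 un ·: SS|Ss
S/II-1 un I-1×I-2: SS|Ss
S/II-2 ? ·: SS|Ss|ss
S/II-3 ? I-1×I-2: SS|Ss|ss
S/III-1 un II-1×II-2: SS|Ss
⇒ S over [I-1,I-2,II-1,II-2,II-3,III-1]: 67 consistent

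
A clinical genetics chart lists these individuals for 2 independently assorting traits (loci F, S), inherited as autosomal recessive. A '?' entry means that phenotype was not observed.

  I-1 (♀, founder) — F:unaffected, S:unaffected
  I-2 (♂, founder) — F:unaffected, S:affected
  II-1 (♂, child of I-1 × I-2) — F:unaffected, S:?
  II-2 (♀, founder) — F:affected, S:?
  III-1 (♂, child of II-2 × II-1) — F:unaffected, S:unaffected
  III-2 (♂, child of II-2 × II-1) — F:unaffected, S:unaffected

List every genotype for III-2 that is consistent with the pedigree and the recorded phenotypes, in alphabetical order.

F/I-1 un ·: FF|Ff
F/I-2 un ·: FF|Ff
F/II-1 un I-1×I-2: FF|Ff
F/II-2 aff ·: ff
F/III-1 un II-2×II-1: Ff
F/III-2 un II-2×II-1: Ff
⇒ F over [I-1,I-2,II-1,II-2,III-1,III-2]: 7 consistent
S/I-1 un ·: SS|Ss
S/I-2 aff ·: ss
S/II-1 ? I-1×I-2: Ss|ss
S/II-2 ? ·: SS|Ss|ss
S/III-1 un II-2×II-1: SS|Ss
S/III-2 un II-2×II-1: SS|Ss
⇒ S over [I-1,I-2,II-1,II-2,III-1,III-2]: 20 consistent

III-2 ∈ {Ff SS, Ff Ss}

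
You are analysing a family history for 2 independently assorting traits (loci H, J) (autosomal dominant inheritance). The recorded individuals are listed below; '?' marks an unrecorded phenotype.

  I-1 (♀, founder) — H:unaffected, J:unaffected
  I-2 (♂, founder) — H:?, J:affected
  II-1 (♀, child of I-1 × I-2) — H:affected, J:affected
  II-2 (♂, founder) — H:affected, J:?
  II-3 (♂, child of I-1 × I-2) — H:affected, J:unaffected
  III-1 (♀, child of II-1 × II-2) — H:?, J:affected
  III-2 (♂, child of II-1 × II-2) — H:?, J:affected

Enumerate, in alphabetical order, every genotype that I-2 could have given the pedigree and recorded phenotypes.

I-2 ∈ {HH Jj, Hh Jj}

H/I-1 un ·: hh
H/I-2 ? ·: Hh|HH
H/II-1 aff I-1×I-2: Hh
H/II-2 aff ·: Hh|HH
H/II-3 aff I-1×I-2: Hh
H/III-1 ? II-1×II-2: hh|Hh|HH
H/III-2 ? II-1×II-2: hh|Hh|HH
⇒ H over [I-1,I-2,II-1,II-2,II-3,III-1,III-2]: 26 consistent
J/I-1 un ·: jj
J/I-2 aff ·: Jj
J/II-1 aff I-1×I-2: Jj
J/II-2 ? ·: jj|Jj|JJ
J/II-3 un I-1×I-2: jj
J/III-1 aff II-1×II-2: Jj|JJ
J/III-2 aff II-1×II-2: Jj|JJ
⇒ J over [I-1,I-2,II-1,II-2,II-3,III-1,III-2]: 9 consistent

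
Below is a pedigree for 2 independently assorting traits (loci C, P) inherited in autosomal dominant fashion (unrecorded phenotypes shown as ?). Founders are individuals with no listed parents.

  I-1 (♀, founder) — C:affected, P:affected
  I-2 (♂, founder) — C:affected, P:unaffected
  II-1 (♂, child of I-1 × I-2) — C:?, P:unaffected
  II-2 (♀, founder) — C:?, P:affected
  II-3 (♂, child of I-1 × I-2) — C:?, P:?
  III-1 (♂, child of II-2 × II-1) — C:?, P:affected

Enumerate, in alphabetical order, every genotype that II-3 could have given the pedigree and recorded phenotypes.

II-3 ∈ {CC Pp, CC pp, Cc Pp, Cc pp, cc Pp, cc pp}

C/I-1 aff ·: Cc|CC
C/I-2 aff ·: Cc|CC
C/II-1 ? I-1×I-2: cc|Cc|CC
C/II-2 ? ·: cc|Cc|CC
C/II-3 ? I-1×I-2: cc|Cc|CC
C/III-1 ? II-2×II-1: cc|Cc|CC
⇒ C over [I-1,I-2,II-1,II-2,II-3,III-1]: 93 consistent
P/I-1 aff ·: Pp
P/I-2 un ·: pp
P/II-1 un I-1×I-2: pp
P/II-2 aff ·: Pp|PP
P/II-3 ? I-1×I-2: pp|Pp
P/III-1 aff II-2×II-1: Pp
⇒ P over [I-1,I-2,II-1,II-2,II-3,III-1]: 4 consistent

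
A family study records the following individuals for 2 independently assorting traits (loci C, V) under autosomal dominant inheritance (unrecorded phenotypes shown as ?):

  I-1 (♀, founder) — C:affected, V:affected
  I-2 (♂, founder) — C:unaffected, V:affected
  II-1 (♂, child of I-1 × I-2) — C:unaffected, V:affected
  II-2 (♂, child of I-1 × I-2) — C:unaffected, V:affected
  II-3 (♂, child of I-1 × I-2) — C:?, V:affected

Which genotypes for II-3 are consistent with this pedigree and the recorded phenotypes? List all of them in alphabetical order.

II-3 ∈ {Cc VV, Cc Vv, cc VV, cc Vv}

C/I-1 aff ·: Cc
C/I-2 un ·: cc
C/II-1 un I-1×I-2: cc
C/II-2 un I-1×I-2: cc
C/II-3 ? I-1×I-2: cc|Cc
⇒ C over [I-1,I-2,II-1,II-2,II-3]: 2 consistent
V/I-1 aff ·: Vv|VV
V/I-2 aff ·: Vv|VV
V/II-1 aff I-1×I-2: Vv|VV
V/II-2 aff I-1×I-2: Vv|VV
V/II-3 aff I-1×I-2: Vv|VV
⇒ V over [I-1,I-2,II-1,II-2,II-3]: 25 consistent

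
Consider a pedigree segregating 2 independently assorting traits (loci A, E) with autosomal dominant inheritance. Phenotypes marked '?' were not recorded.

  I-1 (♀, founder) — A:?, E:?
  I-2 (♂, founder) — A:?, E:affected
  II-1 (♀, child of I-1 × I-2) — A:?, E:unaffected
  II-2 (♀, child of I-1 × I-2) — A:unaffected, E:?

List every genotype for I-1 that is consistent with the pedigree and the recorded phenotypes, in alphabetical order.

A/I-1 ? ·: aa|Aa
A/I-2 ? ·: aa|Aa
A/II-1 ? I-1×I-2: aa|Aa|AA
A/II-2 un I-1×I-2: aa
⇒ A over [I-1,I-2,II-1,II-2]: 8 consistent
E/I-1 ? ·: ee|Ee
E/I-2 aff ·: Ee
E/II-1 un I-1×I-2: ee
E/II-2 ? I-1×I-2: ee|Ee|EE
⇒ E over [I-1,I-2,II-1,II-2]: 5 consistent

I-1 ∈ {Aa Ee, Aa ee, aa Ee, aa ee}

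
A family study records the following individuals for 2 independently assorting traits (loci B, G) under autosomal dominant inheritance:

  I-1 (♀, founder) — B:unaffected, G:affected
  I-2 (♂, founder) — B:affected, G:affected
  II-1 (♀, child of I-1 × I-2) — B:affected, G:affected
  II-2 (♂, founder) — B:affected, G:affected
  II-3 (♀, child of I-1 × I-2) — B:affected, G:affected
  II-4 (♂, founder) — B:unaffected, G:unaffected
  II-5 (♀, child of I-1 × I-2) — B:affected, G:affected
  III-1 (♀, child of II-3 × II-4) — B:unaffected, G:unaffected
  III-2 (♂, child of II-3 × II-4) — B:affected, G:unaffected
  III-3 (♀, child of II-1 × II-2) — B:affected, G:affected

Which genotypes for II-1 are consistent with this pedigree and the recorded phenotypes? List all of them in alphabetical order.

II-1 ∈ {Bb GG, Bb Gg}

B/I-1 un ·: bb
B/I-2 aff ·: Bb|BB
B/II-1 aff I-1×I-2: Bb
B/II-2 aff ·: Bb|BB
B/II-3 aff I-1×I-2: Bb
B/II-4 un ·: bb
B/II-5 aff I-1×I-2: Bb
B/III-1 un II-3×II-4: bb
B/III-2 aff II-3×II-4: Bb
B/III-3 aff II-1×II-2: Bb|BB
⇒ B over [I-1,I-2,II-1,II-2,II-3,II-4,II-5,III-1,III-2,III-3]: 8 consistent
G/I-1 aff ·: Gg|GG
G/I-2 aff ·: Gg|GG
G/II-1 aff I-1×I-2: Gg|GG
G/II-2 aff ·: Gg|GG
G/II-3 aff I-1×I-2: Gg
G/II-4 un ·: gg
G/II-5 aff I-1×I-2: Gg|GG
G/III-1 un II-3×II-4: gg
G/III-2 un II-3×II-4: gg
G/III-3 aff II-1×II-2: Gg|GG
⇒ G over [I-1,I-2,II-1,II-2,II-3,II-4,II-5,III-1,III-2,III-3]: 42 consistent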